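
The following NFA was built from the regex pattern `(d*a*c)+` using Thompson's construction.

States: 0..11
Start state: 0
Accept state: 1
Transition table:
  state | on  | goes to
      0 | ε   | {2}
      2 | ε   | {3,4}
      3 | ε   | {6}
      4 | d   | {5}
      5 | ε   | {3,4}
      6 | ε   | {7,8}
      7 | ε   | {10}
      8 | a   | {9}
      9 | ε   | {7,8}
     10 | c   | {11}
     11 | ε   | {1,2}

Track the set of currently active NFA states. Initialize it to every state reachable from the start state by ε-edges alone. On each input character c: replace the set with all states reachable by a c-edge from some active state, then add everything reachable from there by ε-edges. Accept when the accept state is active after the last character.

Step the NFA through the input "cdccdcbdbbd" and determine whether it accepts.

Answer: REJECT

Steps:
initial (ε-close {0}): {0,2,3,4,6,7,8,10}
'c' @ 1: {1,2,3,4,6,7,8,10,11}  [accepting]
'd' @ 2: {3,4,5,6,7,8,10}
'c' @ 3: {1,2,3,4,6,7,8,10,11}  [accepting]
'c' @ 4: {1,2,3,4,6,7,8,10,11}  [accepting]
'd' @ 5: {3,4,5,6,7,8,10}
'c' @ 6: {1,2,3,4,6,7,8,10,11}  [accepting]
'b' @ 7: {}  — state set empty
rest 'dbbd' ignored (set empty)
end set {} — state 1 not in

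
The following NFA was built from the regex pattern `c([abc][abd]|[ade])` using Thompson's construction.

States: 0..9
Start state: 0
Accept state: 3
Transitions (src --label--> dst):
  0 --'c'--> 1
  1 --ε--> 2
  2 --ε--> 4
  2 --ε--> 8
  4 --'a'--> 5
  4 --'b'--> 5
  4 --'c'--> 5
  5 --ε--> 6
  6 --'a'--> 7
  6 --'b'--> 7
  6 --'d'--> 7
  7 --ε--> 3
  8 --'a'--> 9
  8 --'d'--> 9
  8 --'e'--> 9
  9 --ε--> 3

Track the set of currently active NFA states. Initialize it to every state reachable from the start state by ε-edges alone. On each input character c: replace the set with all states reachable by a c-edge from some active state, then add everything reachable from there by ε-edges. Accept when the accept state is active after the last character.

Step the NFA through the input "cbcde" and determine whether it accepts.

start: ε-closure({0}) = {0}
'c' @ 1: {1,2,4,8}
'b' @ 2: {5,6}
'c' @ 3: {}  — state set empty
rest 'de' ignored (set empty)
after full input: {}  (accept=3 not in)

Answer: REJECT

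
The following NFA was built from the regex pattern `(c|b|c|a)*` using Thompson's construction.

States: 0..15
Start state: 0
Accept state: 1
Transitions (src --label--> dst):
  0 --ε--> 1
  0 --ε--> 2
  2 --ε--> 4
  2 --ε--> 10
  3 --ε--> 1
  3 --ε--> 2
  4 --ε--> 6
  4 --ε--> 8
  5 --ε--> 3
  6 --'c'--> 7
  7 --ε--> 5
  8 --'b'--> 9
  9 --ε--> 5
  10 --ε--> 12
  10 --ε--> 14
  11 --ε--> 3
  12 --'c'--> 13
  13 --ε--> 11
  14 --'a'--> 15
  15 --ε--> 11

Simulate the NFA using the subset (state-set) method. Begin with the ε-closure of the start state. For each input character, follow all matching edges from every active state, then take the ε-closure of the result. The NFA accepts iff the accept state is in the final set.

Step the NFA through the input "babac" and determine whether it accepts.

Answer: ACCEPT

Steps:
start: ε-closure({0}) = {0,1,2,4,6,8,10,12,14}
'b' @ 1: {1,2,3,4,5,6,8,9,10,12,14}  ✓accept
'a' @ 2: {1,2,3,4,6,8,10,11,12,14,15}  ✓accept
'b' @ 3: {1,2,3,4,5,6,8,9,10,12,14}  ✓accept
'a' @ 4: {1,2,3,4,6,8,10,11,12,14,15}  ✓accept
'c' @ 5: {1,2,3,4,5,6,7,8,10,11,12,13,14}  ✓accept
final: {1,2,3,4,5,6,7,8,10,11,12,13,14}; accept 1 in set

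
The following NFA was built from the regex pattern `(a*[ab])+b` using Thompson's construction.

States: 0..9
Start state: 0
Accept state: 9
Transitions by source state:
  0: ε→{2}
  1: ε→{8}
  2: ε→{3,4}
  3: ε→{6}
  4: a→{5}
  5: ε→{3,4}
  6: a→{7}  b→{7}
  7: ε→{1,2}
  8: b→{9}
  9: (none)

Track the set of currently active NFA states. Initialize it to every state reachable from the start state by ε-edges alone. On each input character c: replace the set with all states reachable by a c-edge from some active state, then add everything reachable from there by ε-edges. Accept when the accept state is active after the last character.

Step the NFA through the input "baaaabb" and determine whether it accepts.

start: ε-closure({0}) = {0,2,3,4,6}
'b' @ 1: {1,2,3,4,6,7,8}
'a' @ 2: {1,2,3,4,5,6,7,8}
'a' @ 3: {1,2,3,4,5,6,7,8}
'a' @ 4: {1,2,3,4,5,6,7,8}
'a' @ 5: {1,2,3,4,5,6,7,8}
'b' @ 6: {1,2,3,4,6,7,8,9}  (accept∈set)
'b' @ 7: {1,2,3,4,6,7,8,9}  (accept∈set)
after full input: {1,2,3,4,6,7,8,9}  (accept=9 in)

Answer: ACCEPT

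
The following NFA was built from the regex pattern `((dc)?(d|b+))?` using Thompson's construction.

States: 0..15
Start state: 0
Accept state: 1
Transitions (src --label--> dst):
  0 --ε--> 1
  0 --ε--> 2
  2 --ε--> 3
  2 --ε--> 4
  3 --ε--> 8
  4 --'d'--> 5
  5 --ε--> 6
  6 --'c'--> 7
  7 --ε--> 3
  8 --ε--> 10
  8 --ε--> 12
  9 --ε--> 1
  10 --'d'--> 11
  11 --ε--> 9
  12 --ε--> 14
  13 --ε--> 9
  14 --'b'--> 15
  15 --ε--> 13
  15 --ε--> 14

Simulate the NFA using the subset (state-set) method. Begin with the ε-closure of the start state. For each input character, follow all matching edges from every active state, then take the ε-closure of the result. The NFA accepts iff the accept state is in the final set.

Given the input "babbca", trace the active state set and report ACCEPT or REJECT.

Answer: REJECT

Steps:
initial (ε-close {0}): {0,1,2,3,4,8,10,12,14}
'b' @ 1: {1,9,13,14,15}  (accept∈set)
'a' @ 2: {}  — dead — no transitions
rest 'bbca' ignored (set empty)
final: {}; accept 1 not in set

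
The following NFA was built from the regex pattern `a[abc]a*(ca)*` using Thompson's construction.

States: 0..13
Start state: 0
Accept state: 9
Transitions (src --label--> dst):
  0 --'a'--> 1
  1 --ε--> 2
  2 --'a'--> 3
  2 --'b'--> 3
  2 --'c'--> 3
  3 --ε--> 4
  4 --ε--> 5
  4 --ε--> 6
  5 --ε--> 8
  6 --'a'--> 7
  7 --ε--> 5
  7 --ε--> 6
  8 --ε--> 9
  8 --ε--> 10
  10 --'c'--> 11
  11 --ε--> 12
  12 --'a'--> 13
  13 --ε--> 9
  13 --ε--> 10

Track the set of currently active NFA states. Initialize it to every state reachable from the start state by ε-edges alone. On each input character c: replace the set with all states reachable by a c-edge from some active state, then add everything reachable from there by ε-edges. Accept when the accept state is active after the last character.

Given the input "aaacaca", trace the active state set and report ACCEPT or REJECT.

Answer: ACCEPT

Trace:
S₀ = ε-closure({0}) = {0}
'a' @ 1: {1,2}
'a' @ 2: {3,4,5,6,8,9,10}  [accepting]
'a' @ 3: {5,6,7,8,9,10}  [accepting]
'c' @ 4: {11,12}
'a' @ 5: {9,10,13}  [accepting]
'c' @ 6: {11,12}
'a' @ 7: {9,10,13}  [accepting]
end set {9,10,13} — state 9 in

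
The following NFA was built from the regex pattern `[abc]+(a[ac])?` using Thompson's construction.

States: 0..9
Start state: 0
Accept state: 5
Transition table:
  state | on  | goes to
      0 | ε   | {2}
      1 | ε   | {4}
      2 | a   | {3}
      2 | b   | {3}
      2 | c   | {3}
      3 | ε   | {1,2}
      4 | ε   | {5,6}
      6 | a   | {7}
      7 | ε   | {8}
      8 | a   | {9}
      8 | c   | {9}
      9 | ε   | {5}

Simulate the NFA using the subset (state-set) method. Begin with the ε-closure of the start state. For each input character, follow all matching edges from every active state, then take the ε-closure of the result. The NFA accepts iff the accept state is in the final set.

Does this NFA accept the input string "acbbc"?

Answer: ACCEPT

Steps:
S₀ = ε-closure({0}) = {0,2}
'a' @ 1: {1,2,3,4,5,6}  (accept∈set)
'c' @ 2: {1,2,3,4,5,6}  (accept∈set)
'b' @ 3: {1,2,3,4,5,6}  (accept∈set)
'b' @ 4: {1,2,3,4,5,6}  (accept∈set)
'c' @ 5: {1,2,3,4,5,6}  (accept∈set)
end set {1,2,3,4,5,6} — state 5 in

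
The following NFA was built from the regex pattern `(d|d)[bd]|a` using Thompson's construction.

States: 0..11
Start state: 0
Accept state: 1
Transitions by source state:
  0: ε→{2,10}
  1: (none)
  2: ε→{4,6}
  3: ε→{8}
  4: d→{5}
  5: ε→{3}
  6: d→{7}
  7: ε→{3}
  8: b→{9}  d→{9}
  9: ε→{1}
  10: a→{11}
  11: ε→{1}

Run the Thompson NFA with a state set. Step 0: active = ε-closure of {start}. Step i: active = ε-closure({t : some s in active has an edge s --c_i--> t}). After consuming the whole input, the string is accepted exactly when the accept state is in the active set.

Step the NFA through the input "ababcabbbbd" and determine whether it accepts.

Answer: REJECT

Trace:
initial (ε-close {0}): {0,2,4,6,10}
'a' @ 1: {1,11}  (accept∈set)
'b' @ 2: {}  — dead — no transitions
rest 'abcabbbbd' ignored (set empty)
after full input: {}  (accept=1 not in)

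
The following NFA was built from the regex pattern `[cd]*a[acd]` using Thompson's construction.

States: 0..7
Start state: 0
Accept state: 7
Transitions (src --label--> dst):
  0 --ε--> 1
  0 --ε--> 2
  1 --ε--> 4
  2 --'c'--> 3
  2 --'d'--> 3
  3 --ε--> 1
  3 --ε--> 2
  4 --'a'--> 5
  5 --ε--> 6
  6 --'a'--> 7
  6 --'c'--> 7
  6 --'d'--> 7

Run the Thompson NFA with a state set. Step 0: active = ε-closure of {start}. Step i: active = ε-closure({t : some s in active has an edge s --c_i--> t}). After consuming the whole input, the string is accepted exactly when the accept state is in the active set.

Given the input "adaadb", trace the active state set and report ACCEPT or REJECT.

Answer: REJECT

Trace:
initial (ε-close {0}): {0,1,2,4}
'a' @ 1: {5,6}
'd' @ 2: {7}  (accept∈set)
'a' @ 3: {}  — dead — no transitions
rest 'adb' ignored (set empty)
final: {}; accept 7 not in set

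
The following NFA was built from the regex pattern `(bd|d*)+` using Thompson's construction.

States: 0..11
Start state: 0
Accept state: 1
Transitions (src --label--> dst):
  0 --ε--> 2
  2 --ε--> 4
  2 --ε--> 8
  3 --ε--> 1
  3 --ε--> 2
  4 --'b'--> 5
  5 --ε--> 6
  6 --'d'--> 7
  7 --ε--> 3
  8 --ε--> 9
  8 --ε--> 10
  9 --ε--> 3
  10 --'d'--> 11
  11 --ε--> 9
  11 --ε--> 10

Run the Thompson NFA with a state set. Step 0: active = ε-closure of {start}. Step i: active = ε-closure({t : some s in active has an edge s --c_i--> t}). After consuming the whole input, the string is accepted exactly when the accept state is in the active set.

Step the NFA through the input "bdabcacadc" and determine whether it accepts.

S₀ = ε-closure({0}) = {0,1,2,3,4,8,9,10}
'b' @ 1: {5,6}
'd' @ 2: {1,2,3,4,7,8,9,10}  (accept∈set)
'a' @ 3: {}  — no active states
rest 'bcacadc' ignored (set empty)
final: {}; accept 1 not in set

Answer: REJECT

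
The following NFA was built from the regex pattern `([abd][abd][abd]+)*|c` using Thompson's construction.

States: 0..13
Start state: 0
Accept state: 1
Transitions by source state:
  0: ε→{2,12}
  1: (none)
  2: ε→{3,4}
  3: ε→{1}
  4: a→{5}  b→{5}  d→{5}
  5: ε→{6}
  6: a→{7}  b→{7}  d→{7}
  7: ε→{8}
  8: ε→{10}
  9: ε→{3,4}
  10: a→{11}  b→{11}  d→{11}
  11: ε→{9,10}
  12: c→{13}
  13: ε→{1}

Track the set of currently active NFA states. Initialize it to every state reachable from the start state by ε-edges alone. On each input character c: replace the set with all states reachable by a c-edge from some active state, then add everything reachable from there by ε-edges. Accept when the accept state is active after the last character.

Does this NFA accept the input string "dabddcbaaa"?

Answer: REJECT

Steps:
S₀ = ε-closure({0}) = {0,1,2,3,4,12}
'd' @ 1: {5,6}
'a' @ 2: {7,8,10}
'b' @ 3: {1,3,4,9,10,11}  (accept∈set)
'd' @ 4: {1,3,4,5,6,9,10,11}  (accept∈set)
'd' @ 5: {1,3,4,5,6,7,8,9,10,11}  (accept∈set)
'c' @ 6: {}  — state set empty
rest 'baaa' ignored (set empty)
final: {}; accept 1 not in set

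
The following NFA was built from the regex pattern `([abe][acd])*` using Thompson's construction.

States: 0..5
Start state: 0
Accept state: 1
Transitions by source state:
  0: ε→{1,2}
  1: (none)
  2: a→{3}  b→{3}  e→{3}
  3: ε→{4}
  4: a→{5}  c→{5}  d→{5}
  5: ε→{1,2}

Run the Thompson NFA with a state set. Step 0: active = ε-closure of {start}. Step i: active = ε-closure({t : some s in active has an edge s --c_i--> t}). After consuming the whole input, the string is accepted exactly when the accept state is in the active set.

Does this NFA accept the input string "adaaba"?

S₀ = ε-closure({0}) = {0,1,2}
'a' @ 1: {3,4}
'd' @ 2: {1,2,5}  (accept∈set)
'a' @ 3: {3,4}
'a' @ 4: {1,2,5}  (accept∈set)
'b' @ 5: {3,4}
'a' @ 6: {1,2,5}  (accept∈set)
after full input: {1,2,5}  (accept=1 in)

Answer: ACCEPT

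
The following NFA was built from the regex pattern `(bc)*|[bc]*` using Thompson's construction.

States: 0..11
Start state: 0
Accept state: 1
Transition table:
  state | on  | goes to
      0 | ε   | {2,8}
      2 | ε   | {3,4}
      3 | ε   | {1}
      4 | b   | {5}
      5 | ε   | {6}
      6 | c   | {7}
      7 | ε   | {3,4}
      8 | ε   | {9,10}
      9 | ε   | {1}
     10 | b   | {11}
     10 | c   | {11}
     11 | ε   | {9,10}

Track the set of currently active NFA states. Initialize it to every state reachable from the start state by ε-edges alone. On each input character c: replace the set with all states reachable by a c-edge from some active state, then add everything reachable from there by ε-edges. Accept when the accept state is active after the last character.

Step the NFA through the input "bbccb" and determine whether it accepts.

Answer: ACCEPT

Trace:
start: ε-closure({0}) = {0,1,2,3,4,8,9,10}
'b' @ 1: {1,5,6,9,10,11}  (accept∈set)
'b' @ 2: {1,9,10,11}  (accept∈set)
'c' @ 3: {1,9,10,11}  (accept∈set)
'c' @ 4: {1,9,10,11}  (accept∈set)
'b' @ 5: {1,9,10,11}  (accept∈set)
end set {1,9,10,11} — state 1 in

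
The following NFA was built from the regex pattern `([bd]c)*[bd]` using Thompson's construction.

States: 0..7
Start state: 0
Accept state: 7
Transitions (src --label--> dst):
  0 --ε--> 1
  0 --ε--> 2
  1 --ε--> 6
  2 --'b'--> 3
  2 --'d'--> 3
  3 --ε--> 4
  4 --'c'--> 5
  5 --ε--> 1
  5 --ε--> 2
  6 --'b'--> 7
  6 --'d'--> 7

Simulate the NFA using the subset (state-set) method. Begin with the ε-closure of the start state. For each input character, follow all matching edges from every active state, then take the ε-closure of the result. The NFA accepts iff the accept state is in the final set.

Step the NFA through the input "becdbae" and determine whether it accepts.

start: ε-closure({0}) = {0,1,2,6}
'b' @ 1: {3,4,7}  ✓accept
'e' @ 2: {}  — no active states
rest 'cdbae' ignored (set empty)
final: {}; accept 7 not in set

Answer: REJECT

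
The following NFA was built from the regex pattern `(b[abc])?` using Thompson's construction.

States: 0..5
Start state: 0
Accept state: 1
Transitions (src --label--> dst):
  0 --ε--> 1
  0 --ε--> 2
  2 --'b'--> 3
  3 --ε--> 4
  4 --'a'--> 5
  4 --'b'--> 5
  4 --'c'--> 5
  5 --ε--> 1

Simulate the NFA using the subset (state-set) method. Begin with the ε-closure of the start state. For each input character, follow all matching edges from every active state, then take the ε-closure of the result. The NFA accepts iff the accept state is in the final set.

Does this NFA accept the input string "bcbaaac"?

start: ε-closure({0}) = {0,1,2}
'b' @ 1: {3,4}
'c' @ 2: {1,5}  ✓accept
'b' @ 3: {}  — dead — no transitions
rest 'aaac' ignored (set empty)
end set {} — state 1 not in

Answer: REJECT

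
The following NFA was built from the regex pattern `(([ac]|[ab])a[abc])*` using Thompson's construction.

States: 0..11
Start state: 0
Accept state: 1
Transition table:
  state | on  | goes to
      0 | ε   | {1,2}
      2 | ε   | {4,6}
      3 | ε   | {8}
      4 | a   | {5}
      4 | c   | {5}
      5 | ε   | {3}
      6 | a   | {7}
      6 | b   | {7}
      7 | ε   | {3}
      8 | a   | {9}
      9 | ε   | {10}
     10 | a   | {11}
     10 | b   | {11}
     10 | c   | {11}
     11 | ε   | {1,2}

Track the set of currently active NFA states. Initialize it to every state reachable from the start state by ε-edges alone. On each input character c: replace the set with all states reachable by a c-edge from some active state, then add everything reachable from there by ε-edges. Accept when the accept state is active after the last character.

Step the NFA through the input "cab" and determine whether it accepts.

start: ε-closure({0}) = {0,1,2,4,6}
'c' @ 1: {3,5,8}
'a' @ 2: {9,10}
'b' @ 3: {1,2,4,6,11}  [accepting]
after full input: {1,2,4,6,11}  (accept=1 in)

Answer: ACCEPT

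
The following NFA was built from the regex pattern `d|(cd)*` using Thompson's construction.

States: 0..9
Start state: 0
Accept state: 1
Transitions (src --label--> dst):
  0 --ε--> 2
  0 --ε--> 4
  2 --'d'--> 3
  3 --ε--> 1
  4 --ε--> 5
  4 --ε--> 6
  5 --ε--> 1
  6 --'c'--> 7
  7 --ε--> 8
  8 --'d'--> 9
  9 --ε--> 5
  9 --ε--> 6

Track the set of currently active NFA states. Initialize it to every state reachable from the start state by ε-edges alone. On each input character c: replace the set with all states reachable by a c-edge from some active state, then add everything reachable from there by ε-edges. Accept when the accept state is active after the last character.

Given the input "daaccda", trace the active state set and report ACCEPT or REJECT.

initial (ε-close {0}): {0,1,2,4,5,6}
'd' @ 1: {1,3}  [accepting]
'a' @ 2: {}  — dead — no transitions
rest 'accda' ignored (set empty)
end set {} — state 1 not in

Answer: REJECT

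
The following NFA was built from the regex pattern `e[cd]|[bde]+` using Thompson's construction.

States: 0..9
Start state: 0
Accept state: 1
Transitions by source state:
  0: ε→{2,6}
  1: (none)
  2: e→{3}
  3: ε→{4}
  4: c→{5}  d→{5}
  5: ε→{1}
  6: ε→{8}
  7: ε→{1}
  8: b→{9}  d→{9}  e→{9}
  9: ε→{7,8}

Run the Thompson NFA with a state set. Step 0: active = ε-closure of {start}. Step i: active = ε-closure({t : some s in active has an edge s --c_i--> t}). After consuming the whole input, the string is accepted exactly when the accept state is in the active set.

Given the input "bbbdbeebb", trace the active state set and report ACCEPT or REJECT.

initial (ε-close {0}): {0,2,6,8}
'b' @ 1: {1,7,8,9}  (accept∈set)
'b' @ 2: {1,7,8,9}  (accept∈set)
'b' @ 3: {1,7,8,9}  (accept∈set)
'd' @ 4: {1,7,8,9}  (accept∈set)
'b' @ 5: {1,7,8,9}  (accept∈set)
'e' @ 6: {1,7,8,9}  (accept∈set)
'e' @ 7: {1,7,8,9}  (accept∈set)
'b' @ 8: {1,7,8,9}  (accept∈set)
'b' @ 9: {1,7,8,9}  (accept∈set)
after full input: {1,7,8,9}  (accept=1 in)

Answer: ACCEPT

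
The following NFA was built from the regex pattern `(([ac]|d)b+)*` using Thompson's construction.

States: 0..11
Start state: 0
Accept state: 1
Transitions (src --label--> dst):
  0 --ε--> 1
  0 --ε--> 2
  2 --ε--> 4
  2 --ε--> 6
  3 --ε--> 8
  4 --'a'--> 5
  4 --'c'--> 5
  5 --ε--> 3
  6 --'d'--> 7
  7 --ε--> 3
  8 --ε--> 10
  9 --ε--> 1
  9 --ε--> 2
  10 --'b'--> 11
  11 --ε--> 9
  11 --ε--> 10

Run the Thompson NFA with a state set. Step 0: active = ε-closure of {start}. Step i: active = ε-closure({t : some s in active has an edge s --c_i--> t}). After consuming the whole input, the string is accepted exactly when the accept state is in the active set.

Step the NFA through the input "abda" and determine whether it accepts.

Answer: REJECT

Steps:
start: ε-closure({0}) = {0,1,2,4,6}
'a' @ 1: {3,5,8,10}
'b' @ 2: {1,2,4,6,9,10,11}  ✓accept
'd' @ 3: {3,7,8,10}
'a' @ 4: {}  — no active states
final: {}; accept 1 not in set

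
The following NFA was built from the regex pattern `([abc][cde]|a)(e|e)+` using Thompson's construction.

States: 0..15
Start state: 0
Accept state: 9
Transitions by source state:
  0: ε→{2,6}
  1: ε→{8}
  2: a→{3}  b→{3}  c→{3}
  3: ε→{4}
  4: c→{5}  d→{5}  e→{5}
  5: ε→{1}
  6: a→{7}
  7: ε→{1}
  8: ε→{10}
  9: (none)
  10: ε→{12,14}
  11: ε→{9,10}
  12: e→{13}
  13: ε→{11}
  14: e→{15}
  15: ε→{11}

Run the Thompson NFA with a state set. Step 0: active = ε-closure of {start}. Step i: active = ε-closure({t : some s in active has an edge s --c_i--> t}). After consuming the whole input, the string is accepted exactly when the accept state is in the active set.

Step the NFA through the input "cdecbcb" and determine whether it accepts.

Answer: REJECT

Trace:
S₀ = ε-closure({0}) = {0,2,6}
'c' @ 1: {3,4}
'd' @ 2: {1,5,8,10,12,14}
'e' @ 3: {9,10,11,12,13,14,15}  ✓accept
'c' @ 4: {}  — dead — no transitions
rest 'bcb' ignored (set empty)
final: {}; accept 9 not in set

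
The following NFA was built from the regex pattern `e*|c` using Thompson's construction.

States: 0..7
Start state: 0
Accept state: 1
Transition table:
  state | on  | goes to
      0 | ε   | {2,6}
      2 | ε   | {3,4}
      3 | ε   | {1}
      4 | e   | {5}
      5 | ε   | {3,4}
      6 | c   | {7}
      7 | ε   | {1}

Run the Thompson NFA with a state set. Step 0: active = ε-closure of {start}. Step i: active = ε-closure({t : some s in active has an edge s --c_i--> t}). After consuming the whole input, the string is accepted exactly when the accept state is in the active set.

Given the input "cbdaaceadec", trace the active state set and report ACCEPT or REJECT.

S₀ = ε-closure({0}) = {0,1,2,3,4,6}
'c' @ 1: {1,7}  ✓accept
'b' @ 2: {}  — no active states
rest 'daaceadec' ignored (set empty)
final: {}; accept 1 not in set

Answer: REJECT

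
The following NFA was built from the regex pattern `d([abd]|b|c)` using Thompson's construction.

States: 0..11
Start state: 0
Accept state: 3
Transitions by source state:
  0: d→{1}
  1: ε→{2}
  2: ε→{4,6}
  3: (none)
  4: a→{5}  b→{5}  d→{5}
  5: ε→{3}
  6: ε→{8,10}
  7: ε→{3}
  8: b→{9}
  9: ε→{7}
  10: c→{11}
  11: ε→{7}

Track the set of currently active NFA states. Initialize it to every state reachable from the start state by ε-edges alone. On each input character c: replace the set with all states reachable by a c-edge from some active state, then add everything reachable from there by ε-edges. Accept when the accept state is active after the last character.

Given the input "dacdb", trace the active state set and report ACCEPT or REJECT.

Answer: REJECT

Steps:
initial (ε-close {0}): {0}
'd' @ 1: {1,2,4,6,8,10}
'a' @ 2: {3,5}  (accept∈set)
'c' @ 3: {}  — dead — no transitions
rest 'db' ignored (set empty)
final: {}; accept 3 not in set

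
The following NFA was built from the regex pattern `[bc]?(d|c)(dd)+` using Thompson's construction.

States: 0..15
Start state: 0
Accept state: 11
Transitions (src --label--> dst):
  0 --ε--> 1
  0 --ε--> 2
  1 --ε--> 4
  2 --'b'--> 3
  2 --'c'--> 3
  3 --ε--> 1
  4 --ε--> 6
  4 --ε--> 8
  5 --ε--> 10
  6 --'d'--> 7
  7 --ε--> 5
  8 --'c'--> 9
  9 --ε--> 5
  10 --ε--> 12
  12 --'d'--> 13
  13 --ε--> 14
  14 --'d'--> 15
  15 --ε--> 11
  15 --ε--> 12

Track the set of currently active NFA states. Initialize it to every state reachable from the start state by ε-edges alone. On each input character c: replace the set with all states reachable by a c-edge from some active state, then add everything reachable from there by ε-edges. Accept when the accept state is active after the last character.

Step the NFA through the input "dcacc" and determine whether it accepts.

Answer: REJECT

Derivation:
initial (ε-close {0}): {0,1,2,4,6,8}
'd' @ 1: {5,7,10,12}
'c' @ 2: {}  — dead — no transitions
rest 'acc' ignored (set empty)
after full input: {}  (accept=11 not in)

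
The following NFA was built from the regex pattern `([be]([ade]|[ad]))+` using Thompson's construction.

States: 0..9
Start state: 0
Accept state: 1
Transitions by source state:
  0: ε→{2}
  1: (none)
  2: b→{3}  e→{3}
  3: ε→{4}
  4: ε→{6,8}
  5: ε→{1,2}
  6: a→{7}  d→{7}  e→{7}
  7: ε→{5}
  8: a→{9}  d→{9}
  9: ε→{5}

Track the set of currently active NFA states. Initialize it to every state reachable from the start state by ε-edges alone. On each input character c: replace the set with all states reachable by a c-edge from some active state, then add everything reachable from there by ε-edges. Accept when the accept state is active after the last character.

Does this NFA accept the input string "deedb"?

Answer: REJECT

Trace:
start: ε-closure({0}) = {0,2}
'd' @ 1: {}  — state set empty
rest 'eedb' ignored (set empty)
end set {} — state 1 not in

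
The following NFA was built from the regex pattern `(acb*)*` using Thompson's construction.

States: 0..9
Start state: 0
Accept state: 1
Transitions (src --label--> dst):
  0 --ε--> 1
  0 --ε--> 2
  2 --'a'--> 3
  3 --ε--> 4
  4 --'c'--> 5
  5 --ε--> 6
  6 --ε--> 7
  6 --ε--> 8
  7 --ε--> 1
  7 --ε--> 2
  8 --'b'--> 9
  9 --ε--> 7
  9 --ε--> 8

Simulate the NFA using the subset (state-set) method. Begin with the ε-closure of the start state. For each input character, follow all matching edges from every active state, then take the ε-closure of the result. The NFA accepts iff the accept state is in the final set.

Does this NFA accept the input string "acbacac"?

Answer: ACCEPT

Trace:
initial (ε-close {0}): {0,1,2}
'a' @ 1: {3,4}
'c' @ 2: {1,2,5,6,7,8}  ✓accept
'b' @ 3: {1,2,7,8,9}  ✓accept
'a' @ 4: {3,4}
'c' @ 5: {1,2,5,6,7,8}  ✓accept
'a' @ 6: {3,4}
'c' @ 7: {1,2,5,6,7,8}  ✓accept
after full input: {1,2,5,6,7,8}  (accept=1 in)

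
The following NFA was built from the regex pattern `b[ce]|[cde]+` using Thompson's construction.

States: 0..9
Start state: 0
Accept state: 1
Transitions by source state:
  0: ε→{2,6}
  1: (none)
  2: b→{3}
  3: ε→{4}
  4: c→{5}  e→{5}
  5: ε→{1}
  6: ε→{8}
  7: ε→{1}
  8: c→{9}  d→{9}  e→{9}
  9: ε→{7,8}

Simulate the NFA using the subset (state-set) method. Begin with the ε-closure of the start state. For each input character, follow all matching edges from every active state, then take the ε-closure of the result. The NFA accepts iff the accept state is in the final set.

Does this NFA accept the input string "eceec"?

Answer: ACCEPT

Trace:
initial (ε-close {0}): {0,2,6,8}
'e' @ 1: {1,7,8,9}  (accept∈set)
'c' @ 2: {1,7,8,9}  (accept∈set)
'e' @ 3: {1,7,8,9}  (accept∈set)
'e' @ 4: {1,7,8,9}  (accept∈set)
'c' @ 5: {1,7,8,9}  (accept∈set)
end set {1,7,8,9} — state 1 in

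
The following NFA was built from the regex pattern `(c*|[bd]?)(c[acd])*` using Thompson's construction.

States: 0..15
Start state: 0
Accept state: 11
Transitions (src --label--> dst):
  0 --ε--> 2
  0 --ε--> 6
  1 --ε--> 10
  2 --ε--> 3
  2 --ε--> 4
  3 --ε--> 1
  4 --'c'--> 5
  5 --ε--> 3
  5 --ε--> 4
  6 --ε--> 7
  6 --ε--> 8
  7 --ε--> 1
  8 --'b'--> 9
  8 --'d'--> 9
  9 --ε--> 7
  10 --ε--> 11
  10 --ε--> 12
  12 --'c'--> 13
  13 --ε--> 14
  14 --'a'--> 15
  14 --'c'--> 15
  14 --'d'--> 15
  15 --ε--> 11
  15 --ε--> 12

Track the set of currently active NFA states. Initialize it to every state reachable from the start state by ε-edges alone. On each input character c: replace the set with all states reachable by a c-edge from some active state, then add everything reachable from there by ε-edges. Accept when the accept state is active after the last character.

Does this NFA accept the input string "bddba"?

initial (ε-close {0}): {0,1,2,3,4,6,7,8,10,11,12}
'b' @ 1: {1,7,9,10,11,12}  (accept∈set)
'd' @ 2: {}  — dead — no transitions
rest 'dba' ignored (set empty)
end set {} — state 11 not in

Answer: REJECT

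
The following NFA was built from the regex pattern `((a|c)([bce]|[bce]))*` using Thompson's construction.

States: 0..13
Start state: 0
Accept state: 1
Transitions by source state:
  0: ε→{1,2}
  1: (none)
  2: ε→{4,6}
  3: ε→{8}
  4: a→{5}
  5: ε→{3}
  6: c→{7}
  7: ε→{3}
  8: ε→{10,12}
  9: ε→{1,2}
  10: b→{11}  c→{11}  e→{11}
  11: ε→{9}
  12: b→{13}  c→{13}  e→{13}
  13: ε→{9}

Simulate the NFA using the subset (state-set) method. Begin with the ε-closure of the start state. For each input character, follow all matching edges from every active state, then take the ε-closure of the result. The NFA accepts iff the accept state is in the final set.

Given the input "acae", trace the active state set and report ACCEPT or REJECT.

S₀ = ε-closure({0}) = {0,1,2,4,6}
'a' @ 1: {3,5,8,10,12}
'c' @ 2: {1,2,4,6,9,11,13}  (accept∈set)
'a' @ 3: {3,5,8,10,12}
'e' @ 4: {1,2,4,6,9,11,13}  (accept∈set)
end set {1,2,4,6,9,11,13} — state 1 in

Answer: ACCEPT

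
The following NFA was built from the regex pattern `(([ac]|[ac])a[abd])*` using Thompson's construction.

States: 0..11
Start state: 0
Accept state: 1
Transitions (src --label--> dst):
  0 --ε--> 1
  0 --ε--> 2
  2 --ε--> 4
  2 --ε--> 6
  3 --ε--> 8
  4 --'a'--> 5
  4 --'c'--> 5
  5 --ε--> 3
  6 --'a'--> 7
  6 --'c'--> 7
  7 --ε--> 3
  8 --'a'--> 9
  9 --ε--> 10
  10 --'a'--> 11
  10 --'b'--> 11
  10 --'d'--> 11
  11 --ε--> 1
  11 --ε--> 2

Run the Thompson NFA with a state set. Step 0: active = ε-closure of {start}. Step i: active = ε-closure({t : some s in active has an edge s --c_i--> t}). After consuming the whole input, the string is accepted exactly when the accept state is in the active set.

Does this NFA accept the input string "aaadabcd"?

Answer: REJECT

Trace:
initial (ε-close {0}): {0,1,2,4,6}
'a' @ 1: {3,5,7,8}
'a' @ 2: {9,10}
'a' @ 3: {1,2,4,6,11}  (accept∈set)
'd' @ 4: {}  — dead — no transitions
rest 'abcd' ignored (set empty)
end set {} — state 1 not in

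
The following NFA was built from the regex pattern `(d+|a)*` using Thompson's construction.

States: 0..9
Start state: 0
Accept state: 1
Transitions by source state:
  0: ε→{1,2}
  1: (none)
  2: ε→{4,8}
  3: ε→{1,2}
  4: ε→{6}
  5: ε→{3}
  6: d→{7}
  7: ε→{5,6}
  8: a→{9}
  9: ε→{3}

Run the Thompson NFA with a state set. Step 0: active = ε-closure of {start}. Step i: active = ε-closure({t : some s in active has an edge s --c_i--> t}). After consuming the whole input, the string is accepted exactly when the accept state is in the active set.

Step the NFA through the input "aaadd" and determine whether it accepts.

initial (ε-close {0}): {0,1,2,4,6,8}
'a' @ 1: {1,2,3,4,6,8,9}  (accept∈set)
'a' @ 2: {1,2,3,4,6,8,9}  (accept∈set)
'a' @ 3: {1,2,3,4,6,8,9}  (accept∈set)
'd' @ 4: {1,2,3,4,5,6,7,8}  (accept∈set)
'd' @ 5: {1,2,3,4,5,6,7,8}  (accept∈set)
after full input: {1,2,3,4,5,6,7,8}  (accept=1 in)

Answer: ACCEPT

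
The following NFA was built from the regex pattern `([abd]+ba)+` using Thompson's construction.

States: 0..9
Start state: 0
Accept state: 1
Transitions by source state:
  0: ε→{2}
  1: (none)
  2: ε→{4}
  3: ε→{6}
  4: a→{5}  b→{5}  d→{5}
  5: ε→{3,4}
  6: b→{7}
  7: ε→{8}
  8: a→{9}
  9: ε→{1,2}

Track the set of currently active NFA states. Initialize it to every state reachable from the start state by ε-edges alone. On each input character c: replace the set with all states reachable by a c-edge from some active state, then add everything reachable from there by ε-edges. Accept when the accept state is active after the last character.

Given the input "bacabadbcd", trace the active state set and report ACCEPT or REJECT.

Answer: REJECT

Trace:
S₀ = ε-closure({0}) = {0,2,4}
'b' @ 1: {3,4,5,6}
'a' @ 2: {3,4,5,6}
'c' @ 3: {}  — state set empty
rest 'abadbcd' ignored (set empty)
after full input: {}  (accept=1 not in)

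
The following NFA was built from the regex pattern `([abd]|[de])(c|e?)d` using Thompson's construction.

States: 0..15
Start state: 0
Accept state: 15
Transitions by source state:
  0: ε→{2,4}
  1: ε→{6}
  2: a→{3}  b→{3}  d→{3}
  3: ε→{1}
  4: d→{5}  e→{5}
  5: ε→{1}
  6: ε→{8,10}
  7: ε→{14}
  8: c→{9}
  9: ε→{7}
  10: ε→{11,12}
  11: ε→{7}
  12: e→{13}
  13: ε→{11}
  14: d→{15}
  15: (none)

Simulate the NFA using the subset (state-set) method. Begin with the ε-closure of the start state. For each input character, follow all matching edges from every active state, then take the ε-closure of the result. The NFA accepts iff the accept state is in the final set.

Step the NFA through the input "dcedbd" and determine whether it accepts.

Answer: REJECT

Trace:
start: ε-closure({0}) = {0,2,4}
'd' @ 1: {1,3,5,6,7,8,10,11,12,14}
'c' @ 2: {7,9,14}
'e' @ 3: {}  — dead — no transitions
rest 'dbd' ignored (set empty)
after full input: {}  (accept=15 not in)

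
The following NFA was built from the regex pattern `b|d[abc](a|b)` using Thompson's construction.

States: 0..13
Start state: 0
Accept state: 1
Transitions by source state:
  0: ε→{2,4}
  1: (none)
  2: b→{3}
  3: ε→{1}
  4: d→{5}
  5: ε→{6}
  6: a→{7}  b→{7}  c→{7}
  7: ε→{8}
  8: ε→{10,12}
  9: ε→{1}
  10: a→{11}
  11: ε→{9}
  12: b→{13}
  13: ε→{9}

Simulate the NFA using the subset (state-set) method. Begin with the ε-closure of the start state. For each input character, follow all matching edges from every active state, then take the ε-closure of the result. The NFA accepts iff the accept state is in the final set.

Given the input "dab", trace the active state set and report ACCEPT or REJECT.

Answer: ACCEPT

Steps:
initial (ε-close {0}): {0,2,4}
'd' @ 1: {5,6}
'a' @ 2: {7,8,10,12}
'b' @ 3: {1,9,13}  (accept∈set)
final: {1,9,13}; accept 1 in set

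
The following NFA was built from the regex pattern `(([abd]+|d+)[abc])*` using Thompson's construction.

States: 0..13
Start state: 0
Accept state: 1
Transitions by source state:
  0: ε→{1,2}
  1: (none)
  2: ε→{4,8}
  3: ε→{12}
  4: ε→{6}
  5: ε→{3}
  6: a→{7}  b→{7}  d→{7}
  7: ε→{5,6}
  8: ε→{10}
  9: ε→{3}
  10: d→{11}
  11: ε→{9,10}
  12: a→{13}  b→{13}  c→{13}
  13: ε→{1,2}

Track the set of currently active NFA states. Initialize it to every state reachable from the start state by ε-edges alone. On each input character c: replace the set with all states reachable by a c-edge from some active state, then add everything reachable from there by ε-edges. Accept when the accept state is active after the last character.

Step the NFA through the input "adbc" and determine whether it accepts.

Answer: ACCEPT

Trace:
start: ε-closure({0}) = {0,1,2,4,6,8,10}
'a' @ 1: {3,5,6,7,12}
'd' @ 2: {3,5,6,7,12}
'b' @ 3: {1,2,3,4,5,6,7,8,10,12,13}  (accept∈set)
'c' @ 4: {1,2,4,6,8,10,13}  (accept∈set)
end set {1,2,4,6,8,10,13} — state 1 in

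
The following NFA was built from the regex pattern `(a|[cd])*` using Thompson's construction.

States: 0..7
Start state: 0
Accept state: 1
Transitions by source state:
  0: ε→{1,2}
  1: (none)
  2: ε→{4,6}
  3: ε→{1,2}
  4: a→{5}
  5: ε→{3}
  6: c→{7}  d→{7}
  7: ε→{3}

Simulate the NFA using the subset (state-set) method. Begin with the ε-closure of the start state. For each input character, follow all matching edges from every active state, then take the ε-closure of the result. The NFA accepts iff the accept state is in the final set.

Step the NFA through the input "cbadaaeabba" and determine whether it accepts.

start: ε-closure({0}) = {0,1,2,4,6}
'c' @ 1: {1,2,3,4,6,7}  (accept∈set)
'b' @ 2: {}  — state set empty
rest 'adaaeabba' ignored (set empty)
final: {}; accept 1 not in set

Answer: REJECT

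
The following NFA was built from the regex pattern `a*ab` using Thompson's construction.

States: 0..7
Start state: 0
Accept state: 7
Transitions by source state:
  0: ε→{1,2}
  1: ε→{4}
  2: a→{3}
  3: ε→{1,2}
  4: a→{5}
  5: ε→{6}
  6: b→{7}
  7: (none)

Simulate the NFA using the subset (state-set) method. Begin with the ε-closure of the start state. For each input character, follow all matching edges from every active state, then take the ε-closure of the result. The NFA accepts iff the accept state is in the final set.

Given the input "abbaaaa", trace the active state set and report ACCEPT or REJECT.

start: ε-closure({0}) = {0,1,2,4}
'a' @ 1: {1,2,3,4,5,6}
'b' @ 2: {7}  (accept∈set)
'b' @ 3: {}  — dead — no transitions
rest 'aaaa' ignored (set empty)
end set {} — state 7 not in

Answer: REJECT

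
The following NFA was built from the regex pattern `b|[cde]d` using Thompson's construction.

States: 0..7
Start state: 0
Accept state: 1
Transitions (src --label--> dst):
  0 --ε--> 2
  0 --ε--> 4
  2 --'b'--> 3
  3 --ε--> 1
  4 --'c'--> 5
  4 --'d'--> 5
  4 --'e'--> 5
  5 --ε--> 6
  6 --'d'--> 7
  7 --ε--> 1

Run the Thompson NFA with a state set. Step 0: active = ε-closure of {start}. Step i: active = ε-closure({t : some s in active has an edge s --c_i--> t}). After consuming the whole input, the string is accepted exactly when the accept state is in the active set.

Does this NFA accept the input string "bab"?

Answer: REJECT

Steps:
S₀ = ε-closure({0}) = {0,2,4}
'b' @ 1: {1,3}  [accepting]
'a' @ 2: {}  — state set empty
rest 'b' ignored (set empty)
after full input: {}  (accept=1 not in)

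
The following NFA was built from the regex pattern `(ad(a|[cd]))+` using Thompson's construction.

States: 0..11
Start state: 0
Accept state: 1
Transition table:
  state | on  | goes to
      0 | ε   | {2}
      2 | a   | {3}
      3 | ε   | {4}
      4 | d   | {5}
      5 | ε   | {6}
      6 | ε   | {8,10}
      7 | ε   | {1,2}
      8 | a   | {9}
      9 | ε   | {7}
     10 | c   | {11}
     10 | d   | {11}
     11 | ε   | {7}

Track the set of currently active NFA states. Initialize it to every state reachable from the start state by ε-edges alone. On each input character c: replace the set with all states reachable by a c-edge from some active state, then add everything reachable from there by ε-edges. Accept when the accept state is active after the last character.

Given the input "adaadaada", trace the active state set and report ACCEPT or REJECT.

initial (ε-close {0}): {0,2}
'a' @ 1: {3,4}
'd' @ 2: {5,6,8,10}
'a' @ 3: {1,2,7,9}  ✓accept
'a' @ 4: {3,4}
'd' @ 5: {5,6,8,10}
'a' @ 6: {1,2,7,9}  ✓accept
'a' @ 7: {3,4}
'd' @ 8: {5,6,8,10}
'a' @ 9: {1,2,7,9}  ✓accept
after full input: {1,2,7,9}  (accept=1 in)

Answer: ACCEPT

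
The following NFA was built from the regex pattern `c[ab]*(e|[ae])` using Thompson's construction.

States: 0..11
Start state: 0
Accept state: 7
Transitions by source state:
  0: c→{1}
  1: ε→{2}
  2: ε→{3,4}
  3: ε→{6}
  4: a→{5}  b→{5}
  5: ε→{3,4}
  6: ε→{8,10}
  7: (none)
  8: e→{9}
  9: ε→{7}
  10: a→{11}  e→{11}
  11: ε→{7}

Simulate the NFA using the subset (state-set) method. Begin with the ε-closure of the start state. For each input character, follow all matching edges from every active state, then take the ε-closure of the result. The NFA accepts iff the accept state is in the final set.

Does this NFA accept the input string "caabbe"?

S₀ = ε-closure({0}) = {0}
'c' @ 1: {1,2,3,4,6,8,10}
'a' @ 2: {3,4,5,6,7,8,10,11}  (accept∈set)
'a' @ 3: {3,4,5,6,7,8,10,11}  (accept∈set)
'b' @ 4: {3,4,5,6,8,10}
'b' @ 5: {3,4,5,6,8,10}
'e' @ 6: {7,9,11}  (accept∈set)
end set {7,9,11} — state 7 in

Answer: ACCEPT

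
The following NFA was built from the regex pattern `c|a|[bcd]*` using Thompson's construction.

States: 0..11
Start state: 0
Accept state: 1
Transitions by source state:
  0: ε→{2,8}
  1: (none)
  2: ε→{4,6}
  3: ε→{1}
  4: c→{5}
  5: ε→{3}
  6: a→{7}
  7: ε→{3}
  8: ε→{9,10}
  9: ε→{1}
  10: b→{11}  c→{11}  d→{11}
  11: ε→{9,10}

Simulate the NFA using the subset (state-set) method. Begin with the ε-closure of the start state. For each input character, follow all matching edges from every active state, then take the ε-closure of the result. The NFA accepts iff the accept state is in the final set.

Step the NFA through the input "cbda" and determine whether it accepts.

start: ε-closure({0}) = {0,1,2,4,6,8,9,10}
'c' @ 1: {1,3,5,9,10,11}  (accept∈set)
'b' @ 2: {1,9,10,11}  (accept∈set)
'd' @ 3: {1,9,10,11}  (accept∈set)
'a' @ 4: {}  — state set empty
end set {} — state 1 not in

Answer: REJECT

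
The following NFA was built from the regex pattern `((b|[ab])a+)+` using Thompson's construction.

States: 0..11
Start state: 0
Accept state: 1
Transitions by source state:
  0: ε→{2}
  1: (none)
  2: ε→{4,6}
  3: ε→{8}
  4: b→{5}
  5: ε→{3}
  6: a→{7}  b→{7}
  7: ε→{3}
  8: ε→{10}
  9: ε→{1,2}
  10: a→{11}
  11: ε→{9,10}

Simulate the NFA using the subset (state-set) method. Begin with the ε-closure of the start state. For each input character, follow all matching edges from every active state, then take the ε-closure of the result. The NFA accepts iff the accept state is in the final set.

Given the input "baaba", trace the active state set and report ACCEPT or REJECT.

S₀ = ε-closure({0}) = {0,2,4,6}
'b' @ 1: {3,5,7,8,10}
'a' @ 2: {1,2,4,6,9,10,11}  (accept∈set)
'a' @ 3: {1,2,3,4,6,7,8,9,10,11}  (accept∈set)
'b' @ 4: {3,5,7,8,10}
'a' @ 5: {1,2,4,6,9,10,11}  (accept∈set)
after full input: {1,2,4,6,9,10,11}  (accept=1 in)

Answer: ACCEPT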